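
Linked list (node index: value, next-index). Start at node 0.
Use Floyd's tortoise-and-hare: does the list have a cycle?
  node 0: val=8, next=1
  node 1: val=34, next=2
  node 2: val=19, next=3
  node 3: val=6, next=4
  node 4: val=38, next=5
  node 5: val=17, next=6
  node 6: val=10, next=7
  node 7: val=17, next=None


Floyd's tortoise (slow, +1) and hare (fast, +2):
  init: slow=0, fast=0
  step 1: slow=1, fast=2
  step 2: slow=2, fast=4
  step 3: slow=3, fast=6
  step 4: fast 6->7->None, no cycle

Cycle: no


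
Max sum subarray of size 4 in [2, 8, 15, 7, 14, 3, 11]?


[0:4]: 32
[1:5]: 44
[2:6]: 39
[3:7]: 35

Max: 44 at [1:5]


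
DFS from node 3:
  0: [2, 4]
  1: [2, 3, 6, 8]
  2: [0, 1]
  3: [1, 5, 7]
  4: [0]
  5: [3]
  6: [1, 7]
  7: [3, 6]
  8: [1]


Visit 3, push [7, 5, 1]
Visit 1, push [8, 6, 2]
Visit 2, push [0]
Visit 0, push [4]
Visit 4, push []
Visit 6, push [7]
Visit 7, push []
Visit 8, push []
Visit 5, push []

DFS order: [3, 1, 2, 0, 4, 6, 7, 8, 5]


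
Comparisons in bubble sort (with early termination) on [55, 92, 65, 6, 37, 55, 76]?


Algorithm: bubble sort (with early termination)
Input: [55, 92, 65, 6, 37, 55, 76]
Sorted: [6, 37, 55, 55, 65, 76, 92]

18


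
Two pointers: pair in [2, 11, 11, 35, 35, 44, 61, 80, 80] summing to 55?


lo=0(2)+hi=8(80)=82
lo=0(2)+hi=7(80)=82
lo=0(2)+hi=6(61)=63
lo=0(2)+hi=5(44)=46
lo=1(11)+hi=5(44)=55

Yes: 11+44=55


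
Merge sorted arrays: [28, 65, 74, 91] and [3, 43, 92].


Take 3 from B
Take 28 from A
Take 43 from B
Take 65 from A
Take 74 from A
Take 91 from A

Merged: [3, 28, 43, 65, 74, 91, 92]


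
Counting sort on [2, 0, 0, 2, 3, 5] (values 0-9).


Input: [2, 0, 0, 2, 3, 5]
Counts: [2, 0, 2, 1, 0, 1, 0, 0, 0, 0]

Sorted: [0, 0, 2, 2, 3, 5]


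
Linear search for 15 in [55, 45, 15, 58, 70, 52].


i=0: 55!=15
i=1: 45!=15
i=2: 15==15 found!

Found at 2, 3 comps


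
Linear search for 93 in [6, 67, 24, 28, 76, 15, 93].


i=0: 6!=93
i=1: 67!=93
i=2: 24!=93
i=3: 28!=93
i=4: 76!=93
i=5: 15!=93
i=6: 93==93 found!

Found at 6, 7 comps


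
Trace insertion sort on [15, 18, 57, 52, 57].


Initial: [15, 18, 57, 52, 57]
Insert 18: [15, 18, 57, 52, 57]
Insert 57: [15, 18, 57, 52, 57]
Insert 52: [15, 18, 52, 57, 57]
Insert 57: [15, 18, 52, 57, 57]

Sorted: [15, 18, 52, 57, 57]


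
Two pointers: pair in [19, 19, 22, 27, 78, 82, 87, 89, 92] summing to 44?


lo=0(19)+hi=8(92)=111
lo=0(19)+hi=7(89)=108
lo=0(19)+hi=6(87)=106
lo=0(19)+hi=5(82)=101
lo=0(19)+hi=4(78)=97
lo=0(19)+hi=3(27)=46
lo=0(19)+hi=2(22)=41
lo=1(19)+hi=2(22)=41

No pair found


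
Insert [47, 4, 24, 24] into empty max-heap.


Insert 47: [47]
Insert 4: [47, 4]
Insert 24: [47, 4, 24]
Insert 24: [47, 24, 24, 4]

Final heap: [47, 24, 24, 4]


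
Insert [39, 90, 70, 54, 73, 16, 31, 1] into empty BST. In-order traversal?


Insert 39: root
Insert 90: R from 39
Insert 70: R from 39 -> L from 90
Insert 54: R from 39 -> L from 90 -> L from 70
Insert 73: R from 39 -> L from 90 -> R from 70
Insert 16: L from 39
Insert 31: L from 39 -> R from 16
Insert 1: L from 39 -> L from 16

In-order: [1, 16, 31, 39, 54, 70, 73, 90]


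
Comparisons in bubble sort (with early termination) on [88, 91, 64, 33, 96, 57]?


Algorithm: bubble sort (with early termination)
Input: [88, 91, 64, 33, 96, 57]
Sorted: [33, 57, 64, 88, 91, 96]

15


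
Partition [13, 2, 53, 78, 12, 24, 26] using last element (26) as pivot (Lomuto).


Pivot: 26
  13 <= 26: advance i (no swap)
  2 <= 26: advance i (no swap)
  12 <= 26: swap -> [13, 2, 12, 78, 53, 24, 26]
  24 <= 26: swap -> [13, 2, 12, 24, 53, 78, 26]
Place pivot at 4: [13, 2, 12, 24, 26, 78, 53]

Partitioned: [13, 2, 12, 24, 26, 78, 53]


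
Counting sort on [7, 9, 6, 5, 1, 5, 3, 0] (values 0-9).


Input: [7, 9, 6, 5, 1, 5, 3, 0]
Counts: [1, 1, 0, 1, 0, 2, 1, 1, 0, 1]

Sorted: [0, 1, 3, 5, 5, 6, 7, 9]


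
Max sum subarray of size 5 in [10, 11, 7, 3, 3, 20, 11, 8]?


[0:5]: 34
[1:6]: 44
[2:7]: 44
[3:8]: 45

Max: 45 at [3:8]


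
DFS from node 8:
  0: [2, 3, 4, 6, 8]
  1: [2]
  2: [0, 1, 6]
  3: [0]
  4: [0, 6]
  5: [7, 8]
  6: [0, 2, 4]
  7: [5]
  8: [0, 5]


Visit 8, push [5, 0]
Visit 0, push [6, 4, 3, 2]
Visit 2, push [6, 1]
Visit 1, push []
Visit 6, push [4]
Visit 4, push []
Visit 3, push []
Visit 5, push [7]
Visit 7, push []

DFS order: [8, 0, 2, 1, 6, 4, 3, 5, 7]


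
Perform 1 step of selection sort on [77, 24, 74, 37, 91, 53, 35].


Initial: [77, 24, 74, 37, 91, 53, 35]
Step 1: min=24 at 1
  Swap: [24, 77, 74, 37, 91, 53, 35]

After 1 step: [24, 77, 74, 37, 91, 53, 35]


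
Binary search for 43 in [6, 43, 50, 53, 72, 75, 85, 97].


Step 1: lo=0, hi=7, mid=3, val=53
Step 2: lo=0, hi=2, mid=1, val=43

Found at index 1


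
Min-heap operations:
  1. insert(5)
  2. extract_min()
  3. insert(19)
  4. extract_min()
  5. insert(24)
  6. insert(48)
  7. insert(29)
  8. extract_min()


insert(5) -> [5]
extract_min()->5, []
insert(19) -> [19]
extract_min()->19, []
insert(24) -> [24]
insert(48) -> [24, 48]
insert(29) -> [24, 48, 29]
extract_min()->24, [29, 48]

Final heap: [29, 48]


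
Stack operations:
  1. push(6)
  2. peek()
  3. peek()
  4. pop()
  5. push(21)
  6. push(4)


push(6) -> [6]
peek()->6
peek()->6
pop()->6, []
push(21) -> [21]
push(4) -> [21, 4]

Final stack: [21, 4]


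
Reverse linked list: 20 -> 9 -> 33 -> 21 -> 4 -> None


Step 1: curr=20, set curr.next=prev(None) | reversed so far: 20
Step 2: curr=9, set curr.next=prev(20) | reversed so far: 9 -> 20
Step 3: curr=33, set curr.next=prev(9) | reversed so far: 33 -> 9 -> 20
Step 4: curr=21, set curr.next=prev(33) | reversed so far: 21 -> 33 -> 9 -> 20
Step 5: curr=4, set curr.next=prev(21) | reversed so far: 4 -> 21 -> 33 -> 9 -> 20

4 -> 21 -> 33 -> 9 -> 20 -> None


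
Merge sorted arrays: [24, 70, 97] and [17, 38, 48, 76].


Take 17 from B
Take 24 from A
Take 38 from B
Take 48 from B
Take 70 from A
Take 76 from B

Merged: [17, 24, 38, 48, 70, 76, 97]


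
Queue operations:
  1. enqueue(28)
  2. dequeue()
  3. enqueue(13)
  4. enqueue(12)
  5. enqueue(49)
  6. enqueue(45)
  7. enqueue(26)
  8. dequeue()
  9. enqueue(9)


enqueue(28) -> [28]
dequeue()->28, []
enqueue(13) -> [13]
enqueue(12) -> [13, 12]
enqueue(49) -> [13, 12, 49]
enqueue(45) -> [13, 12, 49, 45]
enqueue(26) -> [13, 12, 49, 45, 26]
dequeue()->13, [12, 49, 45, 26]
enqueue(9) -> [12, 49, 45, 26, 9]

Final queue: [12, 49, 45, 26, 9]


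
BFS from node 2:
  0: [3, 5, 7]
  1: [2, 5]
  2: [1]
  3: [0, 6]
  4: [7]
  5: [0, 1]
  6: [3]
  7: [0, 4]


Visit 2, enqueue [1]
Visit 1, enqueue [5]
Visit 5, enqueue [0]
Visit 0, enqueue [3, 7]
Visit 3, enqueue [6]
Visit 7, enqueue [4]
Visit 6, enqueue []
Visit 4, enqueue []

BFS order: [2, 1, 5, 0, 3, 7, 6, 4]


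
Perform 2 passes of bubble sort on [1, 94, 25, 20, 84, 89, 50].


Initial: [1, 94, 25, 20, 84, 89, 50]
Pass 1: [1, 25, 20, 84, 89, 50, 94] (5 swaps)
Pass 2: [1, 20, 25, 84, 50, 89, 94] (2 swaps)

After 2 passes: [1, 20, 25, 84, 50, 89, 94]


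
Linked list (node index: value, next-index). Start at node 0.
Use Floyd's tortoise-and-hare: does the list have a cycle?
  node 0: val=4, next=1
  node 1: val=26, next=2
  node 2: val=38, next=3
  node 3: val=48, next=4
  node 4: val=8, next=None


Floyd's tortoise (slow, +1) and hare (fast, +2):
  init: slow=0, fast=0
  step 1: slow=1, fast=2
  step 2: slow=2, fast=4
  step 3: fast -> None, no cycle

Cycle: no


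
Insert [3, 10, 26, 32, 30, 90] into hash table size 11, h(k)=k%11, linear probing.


Insert 3: h=3 -> slot 3
Insert 10: h=10 -> slot 10
Insert 26: h=4 -> slot 4
Insert 32: h=10, 1 probes -> slot 0
Insert 30: h=8 -> slot 8
Insert 90: h=2 -> slot 2

Table: [32, None, 90, 3, 26, None, None, None, 30, None, 10]


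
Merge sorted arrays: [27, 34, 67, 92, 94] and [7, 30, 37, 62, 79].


Take 7 from B
Take 27 from A
Take 30 from B
Take 34 from A
Take 37 from B
Take 62 from B
Take 67 from A
Take 79 from B

Merged: [7, 27, 30, 34, 37, 62, 67, 79, 92, 94]


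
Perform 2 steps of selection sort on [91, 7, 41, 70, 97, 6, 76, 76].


Initial: [91, 7, 41, 70, 97, 6, 76, 76]
Step 1: min=6 at 5
  Swap: [6, 7, 41, 70, 97, 91, 76, 76]
Step 2: min=7 at 1
  Swap: [6, 7, 41, 70, 97, 91, 76, 76]

After 2 steps: [6, 7, 41, 70, 97, 91, 76, 76]


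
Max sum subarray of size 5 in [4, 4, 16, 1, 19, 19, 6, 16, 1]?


[0:5]: 44
[1:6]: 59
[2:7]: 61
[3:8]: 61
[4:9]: 61

Max: 61 at [2:7]


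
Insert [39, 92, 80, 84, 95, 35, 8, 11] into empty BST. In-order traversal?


Insert 39: root
Insert 92: R from 39
Insert 80: R from 39 -> L from 92
Insert 84: R from 39 -> L from 92 -> R from 80
Insert 95: R from 39 -> R from 92
Insert 35: L from 39
Insert 8: L from 39 -> L from 35
Insert 11: L from 39 -> L from 35 -> R from 8

In-order: [8, 11, 35, 39, 80, 84, 92, 95]


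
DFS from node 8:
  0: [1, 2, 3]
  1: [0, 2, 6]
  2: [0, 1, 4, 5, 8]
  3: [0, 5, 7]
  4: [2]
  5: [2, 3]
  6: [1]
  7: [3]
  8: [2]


Visit 8, push [2]
Visit 2, push [5, 4, 1, 0]
Visit 0, push [3, 1]
Visit 1, push [6]
Visit 6, push []
Visit 3, push [7, 5]
Visit 5, push []
Visit 7, push []
Visit 4, push []

DFS order: [8, 2, 0, 1, 6, 3, 5, 7, 4]


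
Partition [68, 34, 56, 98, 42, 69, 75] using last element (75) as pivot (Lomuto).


Pivot: 75
  68 <= 75: advance i (no swap)
  34 <= 75: advance i (no swap)
  56 <= 75: advance i (no swap)
  42 <= 75: swap -> [68, 34, 56, 42, 98, 69, 75]
  69 <= 75: swap -> [68, 34, 56, 42, 69, 98, 75]
Place pivot at 5: [68, 34, 56, 42, 69, 75, 98]

Partitioned: [68, 34, 56, 42, 69, 75, 98]


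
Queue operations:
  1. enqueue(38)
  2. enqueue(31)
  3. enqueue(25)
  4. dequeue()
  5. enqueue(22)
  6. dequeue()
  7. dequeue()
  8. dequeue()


enqueue(38) -> [38]
enqueue(31) -> [38, 31]
enqueue(25) -> [38, 31, 25]
dequeue()->38, [31, 25]
enqueue(22) -> [31, 25, 22]
dequeue()->31, [25, 22]
dequeue()->25, [22]
dequeue()->22, []

Final queue: []


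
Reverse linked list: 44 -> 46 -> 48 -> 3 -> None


Step 1: curr=44, set curr.next=prev(None) | reversed so far: 44
Step 2: curr=46, set curr.next=prev(44) | reversed so far: 46 -> 44
Step 3: curr=48, set curr.next=prev(46) | reversed so far: 48 -> 46 -> 44
Step 4: curr=3, set curr.next=prev(48) | reversed so far: 3 -> 48 -> 46 -> 44

3 -> 48 -> 46 -> 44 -> None


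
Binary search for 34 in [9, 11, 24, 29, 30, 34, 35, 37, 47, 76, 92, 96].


Step 1: lo=0, hi=11, mid=5, val=34

Found at index 5


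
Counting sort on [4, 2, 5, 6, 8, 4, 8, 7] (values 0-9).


Input: [4, 2, 5, 6, 8, 4, 8, 7]
Counts: [0, 0, 1, 0, 2, 1, 1, 1, 2, 0]

Sorted: [2, 4, 4, 5, 6, 7, 8, 8]


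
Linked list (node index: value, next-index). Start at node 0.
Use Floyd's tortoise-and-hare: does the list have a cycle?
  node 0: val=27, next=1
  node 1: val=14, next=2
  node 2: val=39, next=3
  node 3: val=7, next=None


Floyd's tortoise (slow, +1) and hare (fast, +2):
  init: slow=0, fast=0
  step 1: slow=1, fast=2
  step 2: fast 2->3->None, no cycle

Cycle: no


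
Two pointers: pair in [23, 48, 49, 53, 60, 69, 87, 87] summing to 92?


lo=0(23)+hi=7(87)=110
lo=0(23)+hi=6(87)=110
lo=0(23)+hi=5(69)=92

Yes: 23+69=92


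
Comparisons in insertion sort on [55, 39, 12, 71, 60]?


Algorithm: insertion sort
Input: [55, 39, 12, 71, 60]
Sorted: [12, 39, 55, 60, 71]

6


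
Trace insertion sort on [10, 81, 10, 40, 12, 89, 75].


Initial: [10, 81, 10, 40, 12, 89, 75]
Insert 81: [10, 81, 10, 40, 12, 89, 75]
Insert 10: [10, 10, 81, 40, 12, 89, 75]
Insert 40: [10, 10, 40, 81, 12, 89, 75]
Insert 12: [10, 10, 12, 40, 81, 89, 75]
Insert 89: [10, 10, 12, 40, 81, 89, 75]
Insert 75: [10, 10, 12, 40, 75, 81, 89]

Sorted: [10, 10, 12, 40, 75, 81, 89]


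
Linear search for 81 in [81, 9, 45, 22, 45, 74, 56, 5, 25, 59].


i=0: 81==81 found!

Found at 0, 1 comps


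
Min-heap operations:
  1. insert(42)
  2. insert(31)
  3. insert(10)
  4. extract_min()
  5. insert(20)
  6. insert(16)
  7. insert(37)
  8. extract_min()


insert(42) -> [42]
insert(31) -> [31, 42]
insert(10) -> [10, 42, 31]
extract_min()->10, [31, 42]
insert(20) -> [20, 42, 31]
insert(16) -> [16, 20, 31, 42]
insert(37) -> [16, 20, 31, 42, 37]
extract_min()->16, [20, 37, 31, 42]

Final heap: [20, 37, 31, 42]


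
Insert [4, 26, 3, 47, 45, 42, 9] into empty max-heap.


Insert 4: [4]
Insert 26: [26, 4]
Insert 3: [26, 4, 3]
Insert 47: [47, 26, 3, 4]
Insert 45: [47, 45, 3, 4, 26]
Insert 42: [47, 45, 42, 4, 26, 3]
Insert 9: [47, 45, 42, 4, 26, 3, 9]

Final heap: [47, 45, 42, 4, 26, 3, 9]


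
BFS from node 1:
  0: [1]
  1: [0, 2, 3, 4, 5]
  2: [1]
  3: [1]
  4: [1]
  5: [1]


Visit 1, enqueue [0, 2, 3, 4, 5]
Visit 0, enqueue []
Visit 2, enqueue []
Visit 3, enqueue []
Visit 4, enqueue []
Visit 5, enqueue []

BFS order: [1, 0, 2, 3, 4, 5]


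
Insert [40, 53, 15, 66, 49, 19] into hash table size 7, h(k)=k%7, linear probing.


Insert 40: h=5 -> slot 5
Insert 53: h=4 -> slot 4
Insert 15: h=1 -> slot 1
Insert 66: h=3 -> slot 3
Insert 49: h=0 -> slot 0
Insert 19: h=5, 1 probes -> slot 6

Table: [49, 15, None, 66, 53, 40, 19]


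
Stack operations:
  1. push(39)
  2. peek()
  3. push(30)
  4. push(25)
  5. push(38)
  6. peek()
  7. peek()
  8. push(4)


push(39) -> [39]
peek()->39
push(30) -> [39, 30]
push(25) -> [39, 30, 25]
push(38) -> [39, 30, 25, 38]
peek()->38
peek()->38
push(4) -> [39, 30, 25, 38, 4]

Final stack: [39, 30, 25, 38, 4]


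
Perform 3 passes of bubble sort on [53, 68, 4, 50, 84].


Initial: [53, 68, 4, 50, 84]
Pass 1: [53, 4, 50, 68, 84] (2 swaps)
Pass 2: [4, 50, 53, 68, 84] (2 swaps)
Pass 3: [4, 50, 53, 68, 84] (0 swaps)

After 3 passes: [4, 50, 53, 68, 84]


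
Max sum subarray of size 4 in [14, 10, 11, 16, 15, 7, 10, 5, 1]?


[0:4]: 51
[1:5]: 52
[2:6]: 49
[3:7]: 48
[4:8]: 37
[5:9]: 23

Max: 52 at [1:5]


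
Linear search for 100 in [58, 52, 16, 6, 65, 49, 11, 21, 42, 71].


i=0: 58!=100
i=1: 52!=100
i=2: 16!=100
i=3: 6!=100
i=4: 65!=100
i=5: 49!=100
i=6: 11!=100
i=7: 21!=100
i=8: 42!=100
i=9: 71!=100

Not found, 10 comps


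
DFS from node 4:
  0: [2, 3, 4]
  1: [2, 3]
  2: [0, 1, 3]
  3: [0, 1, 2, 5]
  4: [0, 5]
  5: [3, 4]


Visit 4, push [5, 0]
Visit 0, push [3, 2]
Visit 2, push [3, 1]
Visit 1, push [3]
Visit 3, push [5]
Visit 5, push []

DFS order: [4, 0, 2, 1, 3, 5]


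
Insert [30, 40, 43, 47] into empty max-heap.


Insert 30: [30]
Insert 40: [40, 30]
Insert 43: [43, 30, 40]
Insert 47: [47, 43, 40, 30]

Final heap: [47, 43, 40, 30]


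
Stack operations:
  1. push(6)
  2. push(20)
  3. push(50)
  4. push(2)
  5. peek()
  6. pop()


push(6) -> [6]
push(20) -> [6, 20]
push(50) -> [6, 20, 50]
push(2) -> [6, 20, 50, 2]
peek()->2
pop()->2, [6, 20, 50]

Final stack: [6, 20, 50]


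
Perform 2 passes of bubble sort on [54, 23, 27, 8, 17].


Initial: [54, 23, 27, 8, 17]
Pass 1: [23, 27, 8, 17, 54] (4 swaps)
Pass 2: [23, 8, 17, 27, 54] (2 swaps)

After 2 passes: [23, 8, 17, 27, 54]


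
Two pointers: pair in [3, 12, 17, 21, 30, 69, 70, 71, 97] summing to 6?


lo=0(3)+hi=8(97)=100
lo=0(3)+hi=7(71)=74
lo=0(3)+hi=6(70)=73
lo=0(3)+hi=5(69)=72
lo=0(3)+hi=4(30)=33
lo=0(3)+hi=3(21)=24
lo=0(3)+hi=2(17)=20
lo=0(3)+hi=1(12)=15

No pair found


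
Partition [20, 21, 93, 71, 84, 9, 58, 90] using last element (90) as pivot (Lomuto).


Pivot: 90
  20 <= 90: advance i (no swap)
  21 <= 90: advance i (no swap)
  71 <= 90: swap -> [20, 21, 71, 93, 84, 9, 58, 90]
  84 <= 90: swap -> [20, 21, 71, 84, 93, 9, 58, 90]
  9 <= 90: swap -> [20, 21, 71, 84, 9, 93, 58, 90]
  58 <= 90: swap -> [20, 21, 71, 84, 9, 58, 93, 90]
Place pivot at 6: [20, 21, 71, 84, 9, 58, 90, 93]

Partitioned: [20, 21, 71, 84, 9, 58, 90, 93]


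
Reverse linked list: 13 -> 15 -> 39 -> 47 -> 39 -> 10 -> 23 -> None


Step 1: curr=13, set curr.next=prev(None) | reversed so far: 13
Step 2: curr=15, set curr.next=prev(13) | reversed so far: 15 -> 13
Step 3: curr=39, set curr.next=prev(15) | reversed so far: 39 -> 15 -> 13
Step 4: curr=47, set curr.next=prev(39) | reversed so far: 47 -> 39 -> 15 -> 13
Step 5: curr=39, set curr.next=prev(47) | reversed so far: 39 -> 47 -> 39 -> 15 -> 13
Step 6: curr=10, set curr.next=prev(39) | reversed so far: 10 -> 39 -> 47 -> 39 -> 15 -> 13
Step 7: curr=23, set curr.next=prev(10) | reversed so far: 23 -> 10 -> 39 -> 47 -> 39 -> 15 -> 13

23 -> 10 -> 39 -> 47 -> 39 -> 15 -> 13 -> None


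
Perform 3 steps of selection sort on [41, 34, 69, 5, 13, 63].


Initial: [41, 34, 69, 5, 13, 63]
Step 1: min=5 at 3
  Swap: [5, 34, 69, 41, 13, 63]
Step 2: min=13 at 4
  Swap: [5, 13, 69, 41, 34, 63]
Step 3: min=34 at 4
  Swap: [5, 13, 34, 41, 69, 63]

After 3 steps: [5, 13, 34, 41, 69, 63]


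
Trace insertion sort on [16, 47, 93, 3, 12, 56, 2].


Initial: [16, 47, 93, 3, 12, 56, 2]
Insert 47: [16, 47, 93, 3, 12, 56, 2]
Insert 93: [16, 47, 93, 3, 12, 56, 2]
Insert 3: [3, 16, 47, 93, 12, 56, 2]
Insert 12: [3, 12, 16, 47, 93, 56, 2]
Insert 56: [3, 12, 16, 47, 56, 93, 2]
Insert 2: [2, 3, 12, 16, 47, 56, 93]

Sorted: [2, 3, 12, 16, 47, 56, 93]


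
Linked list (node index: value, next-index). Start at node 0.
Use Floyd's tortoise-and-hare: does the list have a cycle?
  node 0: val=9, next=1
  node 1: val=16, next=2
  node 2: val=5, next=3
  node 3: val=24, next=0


Floyd's tortoise (slow, +1) and hare (fast, +2):
  init: slow=0, fast=0
  step 1: slow=1, fast=2
  step 2: slow=2, fast=0
  step 3: slow=3, fast=2
  step 4: slow=0, fast=0
  slow == fast at node 0: cycle detected

Cycle: yes


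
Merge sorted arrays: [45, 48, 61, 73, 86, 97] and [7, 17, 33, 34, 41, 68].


Take 7 from B
Take 17 from B
Take 33 from B
Take 34 from B
Take 41 from B
Take 45 from A
Take 48 from A
Take 61 from A
Take 68 from B

Merged: [7, 17, 33, 34, 41, 45, 48, 61, 68, 73, 86, 97]


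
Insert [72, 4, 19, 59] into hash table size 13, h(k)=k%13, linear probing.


Insert 72: h=7 -> slot 7
Insert 4: h=4 -> slot 4
Insert 19: h=6 -> slot 6
Insert 59: h=7, 1 probes -> slot 8

Table: [None, None, None, None, 4, None, 19, 72, 59, None, None, None, None]


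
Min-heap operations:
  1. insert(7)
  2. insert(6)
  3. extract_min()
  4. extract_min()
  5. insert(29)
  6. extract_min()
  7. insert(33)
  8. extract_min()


insert(7) -> [7]
insert(6) -> [6, 7]
extract_min()->6, [7]
extract_min()->7, []
insert(29) -> [29]
extract_min()->29, []
insert(33) -> [33]
extract_min()->33, []

Final heap: []


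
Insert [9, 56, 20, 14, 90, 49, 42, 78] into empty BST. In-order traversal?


Insert 9: root
Insert 56: R from 9
Insert 20: R from 9 -> L from 56
Insert 14: R from 9 -> L from 56 -> L from 20
Insert 90: R from 9 -> R from 56
Insert 49: R from 9 -> L from 56 -> R from 20
Insert 42: R from 9 -> L from 56 -> R from 20 -> L from 49
Insert 78: R from 9 -> R from 56 -> L from 90

In-order: [9, 14, 20, 42, 49, 56, 78, 90]


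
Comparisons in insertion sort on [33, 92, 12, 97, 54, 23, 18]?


Algorithm: insertion sort
Input: [33, 92, 12, 97, 54, 23, 18]
Sorted: [12, 18, 23, 33, 54, 92, 97]

18


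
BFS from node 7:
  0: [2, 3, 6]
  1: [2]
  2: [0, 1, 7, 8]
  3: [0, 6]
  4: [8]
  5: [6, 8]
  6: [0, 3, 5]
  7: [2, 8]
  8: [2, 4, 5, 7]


Visit 7, enqueue [2, 8]
Visit 2, enqueue [0, 1]
Visit 8, enqueue [4, 5]
Visit 0, enqueue [3, 6]
Visit 1, enqueue []
Visit 4, enqueue []
Visit 5, enqueue []
Visit 3, enqueue []
Visit 6, enqueue []

BFS order: [7, 2, 8, 0, 1, 4, 5, 3, 6]


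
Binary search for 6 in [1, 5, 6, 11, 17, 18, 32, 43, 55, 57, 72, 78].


Step 1: lo=0, hi=11, mid=5, val=18
Step 2: lo=0, hi=4, mid=2, val=6

Found at index 2


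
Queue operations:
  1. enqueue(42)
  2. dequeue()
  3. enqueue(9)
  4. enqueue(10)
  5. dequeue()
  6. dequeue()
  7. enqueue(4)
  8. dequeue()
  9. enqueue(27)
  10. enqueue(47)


enqueue(42) -> [42]
dequeue()->42, []
enqueue(9) -> [9]
enqueue(10) -> [9, 10]
dequeue()->9, [10]
dequeue()->10, []
enqueue(4) -> [4]
dequeue()->4, []
enqueue(27) -> [27]
enqueue(47) -> [27, 47]

Final queue: [27, 47]


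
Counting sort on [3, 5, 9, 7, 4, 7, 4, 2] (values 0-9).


Input: [3, 5, 9, 7, 4, 7, 4, 2]
Counts: [0, 0, 1, 1, 2, 1, 0, 2, 0, 1]

Sorted: [2, 3, 4, 4, 5, 7, 7, 9]


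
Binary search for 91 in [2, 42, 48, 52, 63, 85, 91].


Step 1: lo=0, hi=6, mid=3, val=52
Step 2: lo=4, hi=6, mid=5, val=85
Step 3: lo=6, hi=6, mid=6, val=91

Found at index 6


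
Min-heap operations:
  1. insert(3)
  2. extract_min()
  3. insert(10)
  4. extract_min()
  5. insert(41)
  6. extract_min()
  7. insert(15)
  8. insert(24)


insert(3) -> [3]
extract_min()->3, []
insert(10) -> [10]
extract_min()->10, []
insert(41) -> [41]
extract_min()->41, []
insert(15) -> [15]
insert(24) -> [15, 24]

Final heap: [15, 24]


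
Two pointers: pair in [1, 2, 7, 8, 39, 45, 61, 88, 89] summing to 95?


lo=0(1)+hi=8(89)=90
lo=1(2)+hi=8(89)=91
lo=2(7)+hi=8(89)=96
lo=2(7)+hi=7(88)=95

Yes: 7+88=95


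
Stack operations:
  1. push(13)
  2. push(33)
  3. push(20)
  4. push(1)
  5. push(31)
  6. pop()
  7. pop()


push(13) -> [13]
push(33) -> [13, 33]
push(20) -> [13, 33, 20]
push(1) -> [13, 33, 20, 1]
push(31) -> [13, 33, 20, 1, 31]
pop()->31, [13, 33, 20, 1]
pop()->1, [13, 33, 20]

Final stack: [13, 33, 20]


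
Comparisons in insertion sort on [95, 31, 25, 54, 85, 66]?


Algorithm: insertion sort
Input: [95, 31, 25, 54, 85, 66]
Sorted: [25, 31, 54, 66, 85, 95]

10


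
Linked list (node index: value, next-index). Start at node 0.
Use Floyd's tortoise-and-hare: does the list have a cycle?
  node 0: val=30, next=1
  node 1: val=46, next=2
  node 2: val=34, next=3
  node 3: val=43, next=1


Floyd's tortoise (slow, +1) and hare (fast, +2):
  init: slow=0, fast=0
  step 1: slow=1, fast=2
  step 2: slow=2, fast=1
  step 3: slow=3, fast=3
  slow == fast at node 3: cycle detected

Cycle: yes


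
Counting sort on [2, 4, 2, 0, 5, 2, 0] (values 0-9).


Input: [2, 4, 2, 0, 5, 2, 0]
Counts: [2, 0, 3, 0, 1, 1, 0, 0, 0, 0]

Sorted: [0, 0, 2, 2, 2, 4, 5]


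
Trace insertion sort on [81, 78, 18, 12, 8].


Initial: [81, 78, 18, 12, 8]
Insert 78: [78, 81, 18, 12, 8]
Insert 18: [18, 78, 81, 12, 8]
Insert 12: [12, 18, 78, 81, 8]
Insert 8: [8, 12, 18, 78, 81]

Sorted: [8, 12, 18, 78, 81]


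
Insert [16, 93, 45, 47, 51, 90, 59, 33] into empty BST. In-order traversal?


Insert 16: root
Insert 93: R from 16
Insert 45: R from 16 -> L from 93
Insert 47: R from 16 -> L from 93 -> R from 45
Insert 51: R from 16 -> L from 93 -> R from 45 -> R from 47
Insert 90: R from 16 -> L from 93 -> R from 45 -> R from 47 -> R from 51
Insert 59: R from 16 -> L from 93 -> R from 45 -> R from 47 -> R from 51 -> L from 90
Insert 33: R from 16 -> L from 93 -> L from 45

In-order: [16, 33, 45, 47, 51, 59, 90, 93]


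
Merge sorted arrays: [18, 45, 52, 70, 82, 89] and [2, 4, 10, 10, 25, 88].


Take 2 from B
Take 4 from B
Take 10 from B
Take 10 from B
Take 18 from A
Take 25 from B
Take 45 from A
Take 52 from A
Take 70 from A
Take 82 from A
Take 88 from B

Merged: [2, 4, 10, 10, 18, 25, 45, 52, 70, 82, 88, 89]


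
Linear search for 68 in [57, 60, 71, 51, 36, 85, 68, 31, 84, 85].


i=0: 57!=68
i=1: 60!=68
i=2: 71!=68
i=3: 51!=68
i=4: 36!=68
i=5: 85!=68
i=6: 68==68 found!

Found at 6, 7 comps


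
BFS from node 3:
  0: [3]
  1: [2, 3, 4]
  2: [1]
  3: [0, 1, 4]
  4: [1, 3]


Visit 3, enqueue [0, 1, 4]
Visit 0, enqueue []
Visit 1, enqueue [2]
Visit 4, enqueue []
Visit 2, enqueue []

BFS order: [3, 0, 1, 4, 2]


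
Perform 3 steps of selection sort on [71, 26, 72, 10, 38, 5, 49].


Initial: [71, 26, 72, 10, 38, 5, 49]
Step 1: min=5 at 5
  Swap: [5, 26, 72, 10, 38, 71, 49]
Step 2: min=10 at 3
  Swap: [5, 10, 72, 26, 38, 71, 49]
Step 3: min=26 at 3
  Swap: [5, 10, 26, 72, 38, 71, 49]

After 3 steps: [5, 10, 26, 72, 38, 71, 49]


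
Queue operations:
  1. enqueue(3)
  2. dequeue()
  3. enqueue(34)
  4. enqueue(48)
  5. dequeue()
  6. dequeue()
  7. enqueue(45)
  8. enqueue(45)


enqueue(3) -> [3]
dequeue()->3, []
enqueue(34) -> [34]
enqueue(48) -> [34, 48]
dequeue()->34, [48]
dequeue()->48, []
enqueue(45) -> [45]
enqueue(45) -> [45, 45]

Final queue: [45, 45]


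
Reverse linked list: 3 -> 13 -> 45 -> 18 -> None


Step 1: curr=3, set curr.next=prev(None) | reversed so far: 3
Step 2: curr=13, set curr.next=prev(3) | reversed so far: 13 -> 3
Step 3: curr=45, set curr.next=prev(13) | reversed so far: 45 -> 13 -> 3
Step 4: curr=18, set curr.next=prev(45) | reversed so far: 18 -> 45 -> 13 -> 3

18 -> 45 -> 13 -> 3 -> None


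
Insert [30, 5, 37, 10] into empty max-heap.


Insert 30: [30]
Insert 5: [30, 5]
Insert 37: [37, 5, 30]
Insert 10: [37, 10, 30, 5]

Final heap: [37, 10, 30, 5]


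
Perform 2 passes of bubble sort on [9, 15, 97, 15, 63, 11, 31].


Initial: [9, 15, 97, 15, 63, 11, 31]
Pass 1: [9, 15, 15, 63, 11, 31, 97] (4 swaps)
Pass 2: [9, 15, 15, 11, 31, 63, 97] (2 swaps)

After 2 passes: [9, 15, 15, 11, 31, 63, 97]


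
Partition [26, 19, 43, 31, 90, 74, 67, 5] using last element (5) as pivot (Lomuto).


Pivot: 5
Place pivot at 0: [5, 19, 43, 31, 90, 74, 67, 26]

Partitioned: [5, 19, 43, 31, 90, 74, 67, 26]


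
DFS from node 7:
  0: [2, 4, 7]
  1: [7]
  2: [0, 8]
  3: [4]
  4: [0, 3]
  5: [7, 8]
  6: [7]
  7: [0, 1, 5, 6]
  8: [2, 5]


Visit 7, push [6, 5, 1, 0]
Visit 0, push [4, 2]
Visit 2, push [8]
Visit 8, push [5]
Visit 5, push []
Visit 4, push [3]
Visit 3, push []
Visit 1, push []
Visit 6, push []

DFS order: [7, 0, 2, 8, 5, 4, 3, 1, 6]


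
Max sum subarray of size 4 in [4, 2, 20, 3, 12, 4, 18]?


[0:4]: 29
[1:5]: 37
[2:6]: 39
[3:7]: 37

Max: 39 at [2:6]


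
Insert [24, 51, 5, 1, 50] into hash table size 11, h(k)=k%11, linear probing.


Insert 24: h=2 -> slot 2
Insert 51: h=7 -> slot 7
Insert 5: h=5 -> slot 5
Insert 1: h=1 -> slot 1
Insert 50: h=6 -> slot 6

Table: [None, 1, 24, None, None, 5, 50, 51, None, None, None]


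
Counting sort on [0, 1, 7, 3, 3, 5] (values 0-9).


Input: [0, 1, 7, 3, 3, 5]
Counts: [1, 1, 0, 2, 0, 1, 0, 1, 0, 0]

Sorted: [0, 1, 3, 3, 5, 7]


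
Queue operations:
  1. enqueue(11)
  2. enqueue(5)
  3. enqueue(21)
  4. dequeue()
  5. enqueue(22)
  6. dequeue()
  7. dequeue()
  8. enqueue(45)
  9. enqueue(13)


enqueue(11) -> [11]
enqueue(5) -> [11, 5]
enqueue(21) -> [11, 5, 21]
dequeue()->11, [5, 21]
enqueue(22) -> [5, 21, 22]
dequeue()->5, [21, 22]
dequeue()->21, [22]
enqueue(45) -> [22, 45]
enqueue(13) -> [22, 45, 13]

Final queue: [22, 45, 13]


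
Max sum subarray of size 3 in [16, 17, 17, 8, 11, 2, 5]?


[0:3]: 50
[1:4]: 42
[2:5]: 36
[3:6]: 21
[4:7]: 18

Max: 50 at [0:3]


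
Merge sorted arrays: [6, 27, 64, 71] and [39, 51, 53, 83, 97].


Take 6 from A
Take 27 from A
Take 39 from B
Take 51 from B
Take 53 from B
Take 64 from A
Take 71 from A

Merged: [6, 27, 39, 51, 53, 64, 71, 83, 97]


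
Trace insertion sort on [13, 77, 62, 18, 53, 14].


Initial: [13, 77, 62, 18, 53, 14]
Insert 77: [13, 77, 62, 18, 53, 14]
Insert 62: [13, 62, 77, 18, 53, 14]
Insert 18: [13, 18, 62, 77, 53, 14]
Insert 53: [13, 18, 53, 62, 77, 14]
Insert 14: [13, 14, 18, 53, 62, 77]

Sorted: [13, 14, 18, 53, 62, 77]


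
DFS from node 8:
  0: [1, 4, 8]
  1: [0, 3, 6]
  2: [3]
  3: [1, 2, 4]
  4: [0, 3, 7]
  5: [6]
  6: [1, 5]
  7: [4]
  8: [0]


Visit 8, push [0]
Visit 0, push [4, 1]
Visit 1, push [6, 3]
Visit 3, push [4, 2]
Visit 2, push []
Visit 4, push [7]
Visit 7, push []
Visit 6, push [5]
Visit 5, push []

DFS order: [8, 0, 1, 3, 2, 4, 7, 6, 5]


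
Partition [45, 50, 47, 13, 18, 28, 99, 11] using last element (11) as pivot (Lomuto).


Pivot: 11
Place pivot at 0: [11, 50, 47, 13, 18, 28, 99, 45]

Partitioned: [11, 50, 47, 13, 18, 28, 99, 45]


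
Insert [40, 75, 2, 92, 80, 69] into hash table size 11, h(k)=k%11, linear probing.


Insert 40: h=7 -> slot 7
Insert 75: h=9 -> slot 9
Insert 2: h=2 -> slot 2
Insert 92: h=4 -> slot 4
Insert 80: h=3 -> slot 3
Insert 69: h=3, 2 probes -> slot 5

Table: [None, None, 2, 80, 92, 69, None, 40, None, 75, None]


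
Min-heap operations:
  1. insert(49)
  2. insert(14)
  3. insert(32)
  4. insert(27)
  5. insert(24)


insert(49) -> [49]
insert(14) -> [14, 49]
insert(32) -> [14, 49, 32]
insert(27) -> [14, 27, 32, 49]
insert(24) -> [14, 24, 32, 49, 27]

Final heap: [14, 24, 32, 49, 27]


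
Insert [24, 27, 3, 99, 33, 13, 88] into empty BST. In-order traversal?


Insert 24: root
Insert 27: R from 24
Insert 3: L from 24
Insert 99: R from 24 -> R from 27
Insert 33: R from 24 -> R from 27 -> L from 99
Insert 13: L from 24 -> R from 3
Insert 88: R from 24 -> R from 27 -> L from 99 -> R from 33

In-order: [3, 13, 24, 27, 33, 88, 99]


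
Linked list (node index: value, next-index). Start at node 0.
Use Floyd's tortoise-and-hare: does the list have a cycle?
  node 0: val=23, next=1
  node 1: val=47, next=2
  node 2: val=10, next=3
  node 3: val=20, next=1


Floyd's tortoise (slow, +1) and hare (fast, +2):
  init: slow=0, fast=0
  step 1: slow=1, fast=2
  step 2: slow=2, fast=1
  step 3: slow=3, fast=3
  slow == fast at node 3: cycle detected

Cycle: yes


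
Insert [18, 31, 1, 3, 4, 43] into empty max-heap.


Insert 18: [18]
Insert 31: [31, 18]
Insert 1: [31, 18, 1]
Insert 3: [31, 18, 1, 3]
Insert 4: [31, 18, 1, 3, 4]
Insert 43: [43, 18, 31, 3, 4, 1]

Final heap: [43, 18, 31, 3, 4, 1]


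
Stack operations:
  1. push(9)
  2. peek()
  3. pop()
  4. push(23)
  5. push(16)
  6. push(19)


push(9) -> [9]
peek()->9
pop()->9, []
push(23) -> [23]
push(16) -> [23, 16]
push(19) -> [23, 16, 19]

Final stack: [23, 16, 19]


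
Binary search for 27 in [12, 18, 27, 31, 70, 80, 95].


Step 1: lo=0, hi=6, mid=3, val=31
Step 2: lo=0, hi=2, mid=1, val=18
Step 3: lo=2, hi=2, mid=2, val=27

Found at index 2


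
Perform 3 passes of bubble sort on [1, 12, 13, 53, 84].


Initial: [1, 12, 13, 53, 84]
Pass 1: [1, 12, 13, 53, 84] (0 swaps)
Pass 2: [1, 12, 13, 53, 84] (0 swaps)
Pass 3: [1, 12, 13, 53, 84] (0 swaps)

After 3 passes: [1, 12, 13, 53, 84]


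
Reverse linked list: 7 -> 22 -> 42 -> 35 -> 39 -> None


Step 1: curr=7, set curr.next=prev(None) | reversed so far: 7
Step 2: curr=22, set curr.next=prev(7) | reversed so far: 22 -> 7
Step 3: curr=42, set curr.next=prev(22) | reversed so far: 42 -> 22 -> 7
Step 4: curr=35, set curr.next=prev(42) | reversed so far: 35 -> 42 -> 22 -> 7
Step 5: curr=39, set curr.next=prev(35) | reversed so far: 39 -> 35 -> 42 -> 22 -> 7

39 -> 35 -> 42 -> 22 -> 7 -> None


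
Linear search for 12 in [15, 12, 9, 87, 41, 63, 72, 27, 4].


i=0: 15!=12
i=1: 12==12 found!

Found at 1, 2 comps


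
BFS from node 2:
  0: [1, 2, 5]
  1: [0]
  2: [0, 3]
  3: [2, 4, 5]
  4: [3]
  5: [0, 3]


Visit 2, enqueue [0, 3]
Visit 0, enqueue [1, 5]
Visit 3, enqueue [4]
Visit 1, enqueue []
Visit 5, enqueue []
Visit 4, enqueue []

BFS order: [2, 0, 3, 1, 5, 4]


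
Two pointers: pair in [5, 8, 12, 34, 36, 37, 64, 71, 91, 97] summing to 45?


lo=0(5)+hi=9(97)=102
lo=0(5)+hi=8(91)=96
lo=0(5)+hi=7(71)=76
lo=0(5)+hi=6(64)=69
lo=0(5)+hi=5(37)=42
lo=1(8)+hi=5(37)=45

Yes: 8+37=45


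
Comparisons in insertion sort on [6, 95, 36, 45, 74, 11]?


Algorithm: insertion sort
Input: [6, 95, 36, 45, 74, 11]
Sorted: [6, 11, 36, 45, 74, 95]

12


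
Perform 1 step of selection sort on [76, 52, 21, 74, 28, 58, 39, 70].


Initial: [76, 52, 21, 74, 28, 58, 39, 70]
Step 1: min=21 at 2
  Swap: [21, 52, 76, 74, 28, 58, 39, 70]

After 1 step: [21, 52, 76, 74, 28, 58, 39, 70]


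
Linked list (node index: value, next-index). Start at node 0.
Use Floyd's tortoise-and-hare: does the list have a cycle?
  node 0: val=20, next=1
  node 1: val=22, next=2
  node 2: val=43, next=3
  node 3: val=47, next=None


Floyd's tortoise (slow, +1) and hare (fast, +2):
  init: slow=0, fast=0
  step 1: slow=1, fast=2
  step 2: fast 2->3->None, no cycle

Cycle: no


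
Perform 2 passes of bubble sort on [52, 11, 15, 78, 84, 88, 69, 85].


Initial: [52, 11, 15, 78, 84, 88, 69, 85]
Pass 1: [11, 15, 52, 78, 84, 69, 85, 88] (4 swaps)
Pass 2: [11, 15, 52, 78, 69, 84, 85, 88] (1 swaps)

After 2 passes: [11, 15, 52, 78, 69, 84, 85, 88]


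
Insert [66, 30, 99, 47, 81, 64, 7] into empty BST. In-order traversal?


Insert 66: root
Insert 30: L from 66
Insert 99: R from 66
Insert 47: L from 66 -> R from 30
Insert 81: R from 66 -> L from 99
Insert 64: L from 66 -> R from 30 -> R from 47
Insert 7: L from 66 -> L from 30

In-order: [7, 30, 47, 64, 66, 81, 99]


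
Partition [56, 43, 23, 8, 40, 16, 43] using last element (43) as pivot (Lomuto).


Pivot: 43
  43 <= 43: swap -> [43, 56, 23, 8, 40, 16, 43]
  23 <= 43: swap -> [43, 23, 56, 8, 40, 16, 43]
  8 <= 43: swap -> [43, 23, 8, 56, 40, 16, 43]
  40 <= 43: swap -> [43, 23, 8, 40, 56, 16, 43]
  16 <= 43: swap -> [43, 23, 8, 40, 16, 56, 43]
Place pivot at 5: [43, 23, 8, 40, 16, 43, 56]

Partitioned: [43, 23, 8, 40, 16, 43, 56]


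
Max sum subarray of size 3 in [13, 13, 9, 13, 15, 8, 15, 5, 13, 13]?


[0:3]: 35
[1:4]: 35
[2:5]: 37
[3:6]: 36
[4:7]: 38
[5:8]: 28
[6:9]: 33
[7:10]: 31

Max: 38 at [4:7]


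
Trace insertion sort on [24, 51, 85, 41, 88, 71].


Initial: [24, 51, 85, 41, 88, 71]
Insert 51: [24, 51, 85, 41, 88, 71]
Insert 85: [24, 51, 85, 41, 88, 71]
Insert 41: [24, 41, 51, 85, 88, 71]
Insert 88: [24, 41, 51, 85, 88, 71]
Insert 71: [24, 41, 51, 71, 85, 88]

Sorted: [24, 41, 51, 71, 85, 88]


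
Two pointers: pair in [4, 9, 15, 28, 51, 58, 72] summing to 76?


lo=0(4)+hi=6(72)=76

Yes: 4+72=76


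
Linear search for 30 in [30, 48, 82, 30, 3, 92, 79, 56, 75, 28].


i=0: 30==30 found!

Found at 0, 1 comps


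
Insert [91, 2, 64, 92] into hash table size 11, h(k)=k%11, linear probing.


Insert 91: h=3 -> slot 3
Insert 2: h=2 -> slot 2
Insert 64: h=9 -> slot 9
Insert 92: h=4 -> slot 4

Table: [None, None, 2, 91, 92, None, None, None, None, 64, None]


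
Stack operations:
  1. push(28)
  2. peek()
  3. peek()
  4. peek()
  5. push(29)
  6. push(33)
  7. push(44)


push(28) -> [28]
peek()->28
peek()->28
peek()->28
push(29) -> [28, 29]
push(33) -> [28, 29, 33]
push(44) -> [28, 29, 33, 44]

Final stack: [28, 29, 33, 44]


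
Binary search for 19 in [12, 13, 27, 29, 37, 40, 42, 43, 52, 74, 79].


Step 1: lo=0, hi=10, mid=5, val=40
Step 2: lo=0, hi=4, mid=2, val=27
Step 3: lo=0, hi=1, mid=0, val=12
Step 4: lo=1, hi=1, mid=1, val=13

Not found


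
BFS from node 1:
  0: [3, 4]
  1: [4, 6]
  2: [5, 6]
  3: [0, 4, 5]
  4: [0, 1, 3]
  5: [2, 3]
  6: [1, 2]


Visit 1, enqueue [4, 6]
Visit 4, enqueue [0, 3]
Visit 6, enqueue [2]
Visit 0, enqueue []
Visit 3, enqueue [5]
Visit 2, enqueue []
Visit 5, enqueue []

BFS order: [1, 4, 6, 0, 3, 2, 5]


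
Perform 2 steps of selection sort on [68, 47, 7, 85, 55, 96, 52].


Initial: [68, 47, 7, 85, 55, 96, 52]
Step 1: min=7 at 2
  Swap: [7, 47, 68, 85, 55, 96, 52]
Step 2: min=47 at 1
  Swap: [7, 47, 68, 85, 55, 96, 52]

After 2 steps: [7, 47, 68, 85, 55, 96, 52]


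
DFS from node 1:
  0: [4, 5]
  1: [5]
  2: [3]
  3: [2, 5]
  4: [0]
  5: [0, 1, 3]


Visit 1, push [5]
Visit 5, push [3, 0]
Visit 0, push [4]
Visit 4, push []
Visit 3, push [2]
Visit 2, push []

DFS order: [1, 5, 0, 4, 3, 2]


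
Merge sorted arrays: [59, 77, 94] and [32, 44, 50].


Take 32 from B
Take 44 from B
Take 50 from B

Merged: [32, 44, 50, 59, 77, 94]


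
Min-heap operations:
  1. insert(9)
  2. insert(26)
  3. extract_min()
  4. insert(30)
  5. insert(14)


insert(9) -> [9]
insert(26) -> [9, 26]
extract_min()->9, [26]
insert(30) -> [26, 30]
insert(14) -> [14, 30, 26]

Final heap: [14, 30, 26]


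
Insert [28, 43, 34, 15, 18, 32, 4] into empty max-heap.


Insert 28: [28]
Insert 43: [43, 28]
Insert 34: [43, 28, 34]
Insert 15: [43, 28, 34, 15]
Insert 18: [43, 28, 34, 15, 18]
Insert 32: [43, 28, 34, 15, 18, 32]
Insert 4: [43, 28, 34, 15, 18, 32, 4]

Final heap: [43, 28, 34, 15, 18, 32, 4]


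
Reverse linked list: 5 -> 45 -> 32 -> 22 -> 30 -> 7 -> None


Step 1: curr=5, set curr.next=prev(None) | reversed so far: 5
Step 2: curr=45, set curr.next=prev(5) | reversed so far: 45 -> 5
Step 3: curr=32, set curr.next=prev(45) | reversed so far: 32 -> 45 -> 5
Step 4: curr=22, set curr.next=prev(32) | reversed so far: 22 -> 32 -> 45 -> 5
Step 5: curr=30, set curr.next=prev(22) | reversed so far: 30 -> 22 -> 32 -> 45 -> 5
Step 6: curr=7, set curr.next=prev(30) | reversed so far: 7 -> 30 -> 22 -> 32 -> 45 -> 5

7 -> 30 -> 22 -> 32 -> 45 -> 5 -> None


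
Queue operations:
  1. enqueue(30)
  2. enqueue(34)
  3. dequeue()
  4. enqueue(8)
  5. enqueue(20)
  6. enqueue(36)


enqueue(30) -> [30]
enqueue(34) -> [30, 34]
dequeue()->30, [34]
enqueue(8) -> [34, 8]
enqueue(20) -> [34, 8, 20]
enqueue(36) -> [34, 8, 20, 36]

Final queue: [34, 8, 20, 36]


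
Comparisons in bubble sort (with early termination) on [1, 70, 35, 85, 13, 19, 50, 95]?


Algorithm: bubble sort (with early termination)
Input: [1, 70, 35, 85, 13, 19, 50, 95]
Sorted: [1, 13, 19, 35, 50, 70, 85, 95]

22


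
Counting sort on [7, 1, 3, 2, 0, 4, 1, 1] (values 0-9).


Input: [7, 1, 3, 2, 0, 4, 1, 1]
Counts: [1, 3, 1, 1, 1, 0, 0, 1, 0, 0]

Sorted: [0, 1, 1, 1, 2, 3, 4, 7]


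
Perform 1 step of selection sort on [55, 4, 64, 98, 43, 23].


Initial: [55, 4, 64, 98, 43, 23]
Step 1: min=4 at 1
  Swap: [4, 55, 64, 98, 43, 23]

After 1 step: [4, 55, 64, 98, 43, 23]


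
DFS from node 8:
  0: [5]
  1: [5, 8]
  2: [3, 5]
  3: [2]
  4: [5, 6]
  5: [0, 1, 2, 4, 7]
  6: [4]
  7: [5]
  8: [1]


Visit 8, push [1]
Visit 1, push [5]
Visit 5, push [7, 4, 2, 0]
Visit 0, push []
Visit 2, push [3]
Visit 3, push []
Visit 4, push [6]
Visit 6, push []
Visit 7, push []

DFS order: [8, 1, 5, 0, 2, 3, 4, 6, 7]


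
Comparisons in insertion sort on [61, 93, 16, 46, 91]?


Algorithm: insertion sort
Input: [61, 93, 16, 46, 91]
Sorted: [16, 46, 61, 91, 93]

8


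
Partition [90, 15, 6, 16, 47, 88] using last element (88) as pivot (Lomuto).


Pivot: 88
  15 <= 88: swap -> [15, 90, 6, 16, 47, 88]
  6 <= 88: swap -> [15, 6, 90, 16, 47, 88]
  16 <= 88: swap -> [15, 6, 16, 90, 47, 88]
  47 <= 88: swap -> [15, 6, 16, 47, 90, 88]
Place pivot at 4: [15, 6, 16, 47, 88, 90]

Partitioned: [15, 6, 16, 47, 88, 90]


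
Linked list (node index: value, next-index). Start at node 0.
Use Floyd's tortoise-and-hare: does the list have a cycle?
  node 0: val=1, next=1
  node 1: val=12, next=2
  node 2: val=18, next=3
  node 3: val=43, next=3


Floyd's tortoise (slow, +1) and hare (fast, +2):
  init: slow=0, fast=0
  step 1: slow=1, fast=2
  step 2: slow=2, fast=3
  step 3: slow=3, fast=3
  slow == fast at node 3: cycle detected

Cycle: yes


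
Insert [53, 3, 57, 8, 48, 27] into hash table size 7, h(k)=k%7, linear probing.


Insert 53: h=4 -> slot 4
Insert 3: h=3 -> slot 3
Insert 57: h=1 -> slot 1
Insert 8: h=1, 1 probes -> slot 2
Insert 48: h=6 -> slot 6
Insert 27: h=6, 1 probes -> slot 0

Table: [27, 57, 8, 3, 53, None, 48]


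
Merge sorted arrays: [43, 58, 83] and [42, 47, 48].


Take 42 from B
Take 43 from A
Take 47 from B
Take 48 from B

Merged: [42, 43, 47, 48, 58, 83]


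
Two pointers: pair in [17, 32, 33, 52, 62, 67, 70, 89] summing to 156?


lo=0(17)+hi=7(89)=106
lo=1(32)+hi=7(89)=121
lo=2(33)+hi=7(89)=122
lo=3(52)+hi=7(89)=141
lo=4(62)+hi=7(89)=151
lo=5(67)+hi=7(89)=156

Yes: 67+89=156


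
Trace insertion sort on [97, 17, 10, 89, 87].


Initial: [97, 17, 10, 89, 87]
Insert 17: [17, 97, 10, 89, 87]
Insert 10: [10, 17, 97, 89, 87]
Insert 89: [10, 17, 89, 97, 87]
Insert 87: [10, 17, 87, 89, 97]

Sorted: [10, 17, 87, 89, 97]


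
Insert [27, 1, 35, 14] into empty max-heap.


Insert 27: [27]
Insert 1: [27, 1]
Insert 35: [35, 1, 27]
Insert 14: [35, 14, 27, 1]

Final heap: [35, 14, 27, 1]


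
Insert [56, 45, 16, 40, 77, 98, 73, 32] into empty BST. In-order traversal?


Insert 56: root
Insert 45: L from 56
Insert 16: L from 56 -> L from 45
Insert 40: L from 56 -> L from 45 -> R from 16
Insert 77: R from 56
Insert 98: R from 56 -> R from 77
Insert 73: R from 56 -> L from 77
Insert 32: L from 56 -> L from 45 -> R from 16 -> L from 40

In-order: [16, 32, 40, 45, 56, 73, 77, 98]
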